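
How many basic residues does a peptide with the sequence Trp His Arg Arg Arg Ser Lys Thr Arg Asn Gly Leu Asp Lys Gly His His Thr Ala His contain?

10

Lysine (K), arginine (R), and histidine (H) have basic, nitrogen-containing side chains.
Matching residues: His2, Arg3, Arg4, Arg5, Lys7, Arg9, Lys14, His16, His17, His20.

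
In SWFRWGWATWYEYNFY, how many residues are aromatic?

9

The aromatic amino acids are Phe (F, benzyl), Trp (W, indole), and Tyr (Y, phenol).
Matching residues: W2, F3, W5, W7, W10, Y11, Y13, F15, Y16.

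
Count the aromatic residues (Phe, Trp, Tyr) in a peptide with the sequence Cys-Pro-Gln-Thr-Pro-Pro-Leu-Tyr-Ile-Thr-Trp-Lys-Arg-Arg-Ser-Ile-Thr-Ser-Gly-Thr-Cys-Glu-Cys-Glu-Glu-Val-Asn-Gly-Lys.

Matching residues: Tyr8, Trp11.

2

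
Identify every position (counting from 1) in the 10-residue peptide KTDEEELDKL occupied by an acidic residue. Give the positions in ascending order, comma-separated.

Only D (aspartate) and E (glutamate) carry a side-chain carboxylic acid.
Matching residues: D3, E4, E5, E6, D8.

3, 4, 5, 6, 8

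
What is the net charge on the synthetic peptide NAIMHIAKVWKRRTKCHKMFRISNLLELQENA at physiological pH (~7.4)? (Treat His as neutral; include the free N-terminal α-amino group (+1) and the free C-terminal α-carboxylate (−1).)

The side chains ionized at physiological pH are Lys/Arg (+1) and Asp/Glu (−1); with His treated as neutral, nothing else contributes.
Positive (K, R): K8, K11, R12, R13, K15, K18, R21 → +7.
Negative (D, E): E27, E30 → −2.
The N-terminus (+1) and C-terminus (−1) cancel.
Net charge = (+7) + (−2) = +5.

+5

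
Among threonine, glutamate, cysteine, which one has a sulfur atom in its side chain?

The sulfur-bearing residues are cysteine (–SH) and methionine (–S–CH₃).
Of the listed options, only cysteine belongs to this group.

cysteine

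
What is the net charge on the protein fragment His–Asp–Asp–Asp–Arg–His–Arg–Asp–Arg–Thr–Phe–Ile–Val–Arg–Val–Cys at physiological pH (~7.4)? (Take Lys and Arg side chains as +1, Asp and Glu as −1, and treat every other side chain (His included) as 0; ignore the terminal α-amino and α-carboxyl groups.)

0

Positive (K, R): Arg5, Arg7, Arg9, Arg14 → +4.
Negative (D, E): Asp2, Asp3, Asp4, Asp8 → −4.
Net charge = (+4) + (−4) = 0.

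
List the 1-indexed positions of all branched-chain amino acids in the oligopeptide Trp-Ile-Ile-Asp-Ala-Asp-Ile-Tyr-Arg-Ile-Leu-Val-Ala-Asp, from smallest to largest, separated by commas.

2, 3, 7, 10, 11, 12

The BCAAs are Val, Leu, and Ile — aliphatic side chains with a branch point.
Matching residues: Ile2, Ile3, Ile7, Ile10, Leu11, Val12.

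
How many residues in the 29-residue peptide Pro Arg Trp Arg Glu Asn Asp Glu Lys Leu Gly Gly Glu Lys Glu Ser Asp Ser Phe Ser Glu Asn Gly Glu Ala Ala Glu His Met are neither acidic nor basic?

15

Acidic: D, E. Basic: K, R, H. All other residues are neither.
Matching residues: Pro1, Trp3, Asn6, Leu10, Gly11, Gly12, Ser16, Ser18, Phe19, Ser20, Asn22, Gly23, Ala25, Ala26, Met29.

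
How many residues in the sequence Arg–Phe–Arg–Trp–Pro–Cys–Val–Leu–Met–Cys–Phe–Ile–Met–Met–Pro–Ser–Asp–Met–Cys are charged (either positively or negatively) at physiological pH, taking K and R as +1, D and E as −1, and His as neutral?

3

Charged side chains at pH ~7.4: K, R (positive); D, E (negative).
Matching residues: Arg1, Arg3, Asp17.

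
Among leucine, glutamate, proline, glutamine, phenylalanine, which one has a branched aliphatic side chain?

leucine

V, L, and I make up the branched-chain aliphatic group.
Of the listed options, only leucine belongs to this group.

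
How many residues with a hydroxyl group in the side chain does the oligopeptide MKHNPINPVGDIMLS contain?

The –OH-bearing residues are Ser, Thr (aliphatic alcohols), and Tyr (phenol).
Matching residues: S15.

1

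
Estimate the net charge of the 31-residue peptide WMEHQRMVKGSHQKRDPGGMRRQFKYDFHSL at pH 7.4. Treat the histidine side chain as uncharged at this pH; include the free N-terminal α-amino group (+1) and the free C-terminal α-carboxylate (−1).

+4

The side chains ionized at physiological pH are Lys/Arg (+1) and Asp/Glu (−1); with His treated as neutral, nothing else contributes.
Positive (K, R): R6, K9, K14, R15, R21, R22, K25 → +7.
Negative (D, E): E3, D16, D27 → −3.
The N-terminus (+1) and C-terminus (−1) cancel.
Net charge = (+7) + (−3) = +4.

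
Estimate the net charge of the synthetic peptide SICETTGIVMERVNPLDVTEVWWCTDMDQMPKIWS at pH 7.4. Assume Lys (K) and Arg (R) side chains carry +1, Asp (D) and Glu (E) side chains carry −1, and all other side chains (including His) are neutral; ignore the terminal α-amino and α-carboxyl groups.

Positive (K, R): R12, K32 → +2.
Negative (D, E): E4, E11, D17, E20, D26, D28 → −6.
Net charge = (+2) + (−6) = −4.

-4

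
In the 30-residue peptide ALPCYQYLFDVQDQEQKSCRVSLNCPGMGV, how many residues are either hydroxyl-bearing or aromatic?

Hydroxyl-bearing: S, T, Y. Aromatic: F, W, Y.
Hydroxyl-bearing residues here: Y5, Y7, S18, S22 (4).
Aromatic residues here: Y5, Y7, F9 (3).
Y is in both groups, so the 2 Y residues must not be double-counted.
Total = 4 + 3 − 2 = 5.

5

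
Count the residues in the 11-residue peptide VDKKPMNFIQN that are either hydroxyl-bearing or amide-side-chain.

Hydroxyl-bearing: S, T, Y. Amide-side-chain: N, Q.
Hydroxyl-bearing residues here: none (0).
Amide-side-chain residues here: N7, Q10, N11 (3).
The two groups share no amino acid, so total = 0 + 3 = 3.

3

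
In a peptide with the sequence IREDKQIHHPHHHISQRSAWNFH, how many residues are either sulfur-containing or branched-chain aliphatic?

Sulfur-containing: C, M. Branched-chain aliphatic: I, L, V.
Sulfur-containing residues here: none (0).
Branched-chain aliphatic residues here: I1, I7, I14 (3).
The two groups share no amino acid, so total = 0 + 3 = 3.

3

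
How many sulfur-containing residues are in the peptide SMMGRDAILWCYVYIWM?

Only Cys (C) and Met (M) have a sulfur atom in the side chain.
Matching residues: M2, M3, C11, M17.

4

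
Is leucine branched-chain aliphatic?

Valine (V), leucine (L), and isoleucine (I) are the branched-chain amino acids.
Leucine is in this group.

Yes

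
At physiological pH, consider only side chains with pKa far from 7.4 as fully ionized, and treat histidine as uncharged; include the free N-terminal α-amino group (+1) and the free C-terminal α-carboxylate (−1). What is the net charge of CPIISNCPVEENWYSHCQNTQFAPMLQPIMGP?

The side chains ionized at physiological pH are Lys/Arg (+1) and Asp/Glu (−1); with His treated as neutral, nothing else contributes.
Positive (K, R): none → +0.
Negative (D, E): E10, E11 → −2.
The N-terminus (+1) and C-terminus (−1) cancel.
Net charge = (+0) + (−2) = −2.

-2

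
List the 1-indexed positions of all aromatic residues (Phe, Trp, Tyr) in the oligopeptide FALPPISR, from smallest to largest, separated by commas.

1

Matching residues: F1.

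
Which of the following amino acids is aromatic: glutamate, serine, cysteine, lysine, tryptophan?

tryptophan

The aromatic amino acids are Phe (F, benzyl), Trp (W, indole), and Tyr (Y, phenol).
Of the listed options, only tryptophan belongs to this group.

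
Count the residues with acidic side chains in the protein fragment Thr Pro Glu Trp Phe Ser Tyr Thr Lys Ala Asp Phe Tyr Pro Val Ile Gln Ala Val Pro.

2

Aspartate (D) and glutamate (E) have carboxylic-acid side chains and are the acidic amino acids.
Matching residues: Glu3, Asp11.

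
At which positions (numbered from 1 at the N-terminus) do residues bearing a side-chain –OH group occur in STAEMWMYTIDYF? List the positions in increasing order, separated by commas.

The –OH-bearing residues are Ser, Thr (aliphatic alcohols), and Tyr (phenol).
Matching residues: S1, T2, Y8, T9, Y12.

1, 2, 8, 9, 12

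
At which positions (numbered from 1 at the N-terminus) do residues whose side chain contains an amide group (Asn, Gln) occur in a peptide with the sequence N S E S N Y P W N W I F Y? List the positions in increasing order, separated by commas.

Matching residues: N1, N5, N9.

1, 5, 9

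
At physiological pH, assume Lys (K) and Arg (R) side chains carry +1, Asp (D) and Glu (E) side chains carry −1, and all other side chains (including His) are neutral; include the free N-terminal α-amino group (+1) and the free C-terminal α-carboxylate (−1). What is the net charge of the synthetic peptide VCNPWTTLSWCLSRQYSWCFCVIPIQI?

Positive (K, R): R14 → +1.
Negative (D, E): none → −0.
The N-terminus (+1) and C-terminus (−1) cancel.
Net charge = (+1) + (−0) = +1.

+1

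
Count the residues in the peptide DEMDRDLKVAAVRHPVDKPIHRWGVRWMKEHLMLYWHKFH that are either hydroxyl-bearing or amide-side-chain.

Hydroxyl-bearing: S, T, Y. Amide-side-chain: N, Q.
Hydroxyl-bearing residues here: Y35 (1).
Amide-side-chain residues here: none (0).
The two groups share no amino acid, so total = 1 + 0 = 1.

1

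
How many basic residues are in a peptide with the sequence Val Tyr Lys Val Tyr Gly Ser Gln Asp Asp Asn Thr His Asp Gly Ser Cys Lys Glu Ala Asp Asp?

3

The basic amino acids are Lys (K), Arg (R), and His (H).
Matching residues: Lys3, His13, Lys18.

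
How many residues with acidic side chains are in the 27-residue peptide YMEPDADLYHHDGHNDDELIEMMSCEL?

The acidic residues are Asp (D) and Glu (E), whose side chains end in a carboxylate group.
Matching residues: E3, D5, D7, D12, D16, D17, E18, E21, E26.

9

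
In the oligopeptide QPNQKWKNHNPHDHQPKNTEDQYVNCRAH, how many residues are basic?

8

Lysine (K), arginine (R), and histidine (H) have basic, nitrogen-containing side chains.
Matching residues: K5, K7, H9, H12, H14, K17, R27, H29.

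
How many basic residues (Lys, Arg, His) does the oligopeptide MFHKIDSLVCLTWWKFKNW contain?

Matching residues: H3, K4, K15, K17.

4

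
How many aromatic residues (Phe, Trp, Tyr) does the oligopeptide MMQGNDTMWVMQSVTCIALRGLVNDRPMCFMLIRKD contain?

2

Matching residues: W9, F30.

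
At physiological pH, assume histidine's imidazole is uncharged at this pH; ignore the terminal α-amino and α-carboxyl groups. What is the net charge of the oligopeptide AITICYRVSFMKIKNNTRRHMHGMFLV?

At pH ~7.4 the Lys and Arg side chains are protonated (+1), the Asp and Glu side chains are deprotonated (−1), and with His taken as neutral all other side chains carry no charge.
Positive (K, R): R7, K12, K14, R18, R19 → +5.
Negative (D, E): none → −0.
Net charge = (+5) + (−0) = +5.

+5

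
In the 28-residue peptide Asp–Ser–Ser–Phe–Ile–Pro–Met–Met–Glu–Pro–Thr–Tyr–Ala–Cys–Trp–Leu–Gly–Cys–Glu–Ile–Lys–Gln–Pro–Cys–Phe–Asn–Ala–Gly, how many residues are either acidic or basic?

Acidic: D, E. Basic: H, K, R.
Acidic residues here: Asp1, Glu9, Glu19 (3).
Basic residues here: Lys21 (1).
The two groups share no amino acid, so total = 3 + 1 = 4.

4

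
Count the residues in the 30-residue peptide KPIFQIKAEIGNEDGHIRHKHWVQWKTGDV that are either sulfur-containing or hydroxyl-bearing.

1

Sulfur-containing: C, M. Hydroxyl-bearing: S, T, Y.
Sulfur-containing residues here: none (0).
Hydroxyl-bearing residues here: T27 (1).
The two groups share no amino acid, so total = 0 + 1 = 1.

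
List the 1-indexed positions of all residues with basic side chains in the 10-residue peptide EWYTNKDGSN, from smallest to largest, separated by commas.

6

Lysine (K), arginine (R), and histidine (H) have basic, nitrogen-containing side chains.
Matching residues: K6.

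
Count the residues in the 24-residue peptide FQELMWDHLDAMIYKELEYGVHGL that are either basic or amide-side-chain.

4

Basic: H, K, R. Amide-side-chain: N, Q.
Basic residues here: H8, K15, H22 (3).
Amide-side-chain residues here: Q2 (1).
The two groups share no amino acid, so total = 3 + 1 = 4.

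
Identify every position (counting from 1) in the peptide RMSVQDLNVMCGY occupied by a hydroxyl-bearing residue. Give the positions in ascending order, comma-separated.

S, T, and Y are the three residues with a side-chain hydroxyl.
Matching residues: S3, Y13.

3, 13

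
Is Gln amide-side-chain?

Only N (asparagine) and Q (glutamine) carry a side-chain carboxamide.
Glutamine is in this group.

Yes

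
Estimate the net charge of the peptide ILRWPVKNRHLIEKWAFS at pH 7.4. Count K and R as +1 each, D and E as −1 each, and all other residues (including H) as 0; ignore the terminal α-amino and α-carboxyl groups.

Positive (K, R): R3, K7, R9, K14 → +4.
Negative (D, E): E13 → −1.
Net charge = (+4) + (−1) = +3.

+3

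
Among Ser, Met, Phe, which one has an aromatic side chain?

Phe

Phenylalanine (F), tryptophan (W), and tyrosine (Y) have aromatic ring side chains.
Of the listed options, only Phe belongs to this group.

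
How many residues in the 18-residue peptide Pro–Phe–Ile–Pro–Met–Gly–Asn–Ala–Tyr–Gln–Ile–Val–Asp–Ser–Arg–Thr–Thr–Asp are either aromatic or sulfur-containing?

Aromatic: F, W, Y. Sulfur-containing: C, M.
Aromatic residues here: Phe2, Tyr9 (2).
Sulfur-containing residues here: Met5 (1).
The two groups share no amino acid, so total = 2 + 1 = 3.

3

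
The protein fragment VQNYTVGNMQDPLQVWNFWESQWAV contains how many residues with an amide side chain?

7

The amide-side-chain residues are Asn (N) and Gln (Q).
Matching residues: Q2, N3, N8, Q10, Q14, N17, Q22.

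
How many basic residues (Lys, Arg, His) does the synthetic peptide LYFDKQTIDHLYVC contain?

Matching residues: K5, H10.

2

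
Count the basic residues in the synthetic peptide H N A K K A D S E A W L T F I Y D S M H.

K, R, and H are the three residues with basic side chains (ε-amine, guanidinium, and imidazole respectively).
Matching residues: H1, K4, K5, H20.

4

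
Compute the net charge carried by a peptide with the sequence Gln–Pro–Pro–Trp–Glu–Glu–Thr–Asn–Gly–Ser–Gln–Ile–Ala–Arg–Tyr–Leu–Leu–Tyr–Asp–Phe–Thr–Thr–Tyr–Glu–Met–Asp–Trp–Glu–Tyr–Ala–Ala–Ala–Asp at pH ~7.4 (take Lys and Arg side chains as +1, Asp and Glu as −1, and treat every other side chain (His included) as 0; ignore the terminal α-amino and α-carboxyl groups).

Positive (K, R): Arg14 → +1.
Negative (D, E): Glu5, Glu6, Asp19, Glu24, Asp26, Glu28, Asp33 → −7.
Net charge = (+1) + (−7) = −6.

-6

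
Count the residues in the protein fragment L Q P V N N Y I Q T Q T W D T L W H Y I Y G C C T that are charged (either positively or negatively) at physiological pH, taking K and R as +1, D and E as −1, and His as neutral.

Charged side chains at pH ~7.4: K, R (positive); D, E (negative).
Matching residues: D14.

1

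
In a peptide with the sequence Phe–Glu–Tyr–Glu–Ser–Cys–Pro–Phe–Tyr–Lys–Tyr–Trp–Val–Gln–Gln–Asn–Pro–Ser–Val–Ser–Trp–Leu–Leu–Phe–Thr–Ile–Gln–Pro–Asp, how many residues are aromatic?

8

The aromatic amino acids are Phe (F, benzyl), Trp (W, indole), and Tyr (Y, phenol).
Matching residues: Phe1, Tyr3, Phe8, Tyr9, Tyr11, Trp12, Trp21, Phe24.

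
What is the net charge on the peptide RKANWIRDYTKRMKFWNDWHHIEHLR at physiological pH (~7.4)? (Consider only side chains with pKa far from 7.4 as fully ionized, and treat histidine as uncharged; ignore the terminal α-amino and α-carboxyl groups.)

The side chains ionized at physiological pH are Lys/Arg (+1) and Asp/Glu (−1); with His treated as neutral, nothing else contributes.
Positive (K, R): R1, K2, R7, K11, R12, K14, R26 → +7.
Negative (D, E): D8, D18, E23 → −3.
Net charge = (+7) + (−3) = +4.

+4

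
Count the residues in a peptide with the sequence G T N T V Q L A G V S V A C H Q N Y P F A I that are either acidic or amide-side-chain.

4

Acidic: D, E. Amide-side-chain: N, Q.
Acidic residues here: none (0).
Amide-side-chain residues here: N3, Q6, Q16, N17 (4).
The two groups share no amino acid, so total = 0 + 4 = 4.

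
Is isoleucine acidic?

No

Only D (aspartate) and E (glutamate) carry a side-chain carboxylic acid.
Isoleucine is not in this group.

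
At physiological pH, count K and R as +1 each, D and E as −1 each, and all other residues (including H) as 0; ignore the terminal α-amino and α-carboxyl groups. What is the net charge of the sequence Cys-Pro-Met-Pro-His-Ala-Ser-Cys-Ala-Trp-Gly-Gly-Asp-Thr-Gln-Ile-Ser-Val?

-1

Positive (K, R): none → +0.
Negative (D, E): Asp13 → −1.
Net charge = (+0) + (−1) = −1.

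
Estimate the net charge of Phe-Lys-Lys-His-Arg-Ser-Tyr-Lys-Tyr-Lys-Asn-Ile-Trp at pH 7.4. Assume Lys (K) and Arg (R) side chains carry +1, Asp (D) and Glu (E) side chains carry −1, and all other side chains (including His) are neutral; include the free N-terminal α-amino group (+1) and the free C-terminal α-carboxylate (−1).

+5

Positive (K, R): Lys2, Lys3, Arg5, Lys8, Lys10 → +5.
Negative (D, E): none → −0.
The N-terminus (+1) and C-terminus (−1) cancel.
Net charge = (+5) + (−0) = +5.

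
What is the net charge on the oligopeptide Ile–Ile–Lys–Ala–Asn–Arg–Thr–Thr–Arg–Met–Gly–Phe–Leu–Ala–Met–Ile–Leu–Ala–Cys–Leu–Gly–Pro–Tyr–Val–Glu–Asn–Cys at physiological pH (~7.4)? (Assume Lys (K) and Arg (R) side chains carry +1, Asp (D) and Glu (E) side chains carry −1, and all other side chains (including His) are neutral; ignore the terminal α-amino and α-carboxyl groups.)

Positive (K, R): Lys3, Arg6, Arg9 → +3.
Negative (D, E): Glu25 → −1.
Net charge = (+3) + (−1) = +2.

+2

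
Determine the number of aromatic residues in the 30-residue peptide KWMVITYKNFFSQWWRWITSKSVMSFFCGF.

The aromatic amino acids are Phe (F, benzyl), Trp (W, indole), and Tyr (Y, phenol).
Matching residues: W2, Y7, F10, F11, W14, W15, W17, F26, F27, F30.

10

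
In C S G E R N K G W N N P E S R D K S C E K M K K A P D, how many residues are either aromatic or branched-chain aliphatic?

1

Aromatic: F, W, Y. Branched-chain aliphatic: I, L, V.
Aromatic residues here: W9 (1).
Branched-chain aliphatic residues here: none (0).
The two groups share no amino acid, so total = 1 + 0 = 1.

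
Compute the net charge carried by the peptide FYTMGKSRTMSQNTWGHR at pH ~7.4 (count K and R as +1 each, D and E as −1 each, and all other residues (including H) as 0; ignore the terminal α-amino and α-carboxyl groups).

Positive (K, R): K6, R8, R18 → +3.
Negative (D, E): none → −0.
Net charge = (+3) + (−0) = +3.

+3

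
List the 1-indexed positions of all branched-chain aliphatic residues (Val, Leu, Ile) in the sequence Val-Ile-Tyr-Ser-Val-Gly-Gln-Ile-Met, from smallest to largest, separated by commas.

1, 2, 5, 8

Matching residues: Val1, Ile2, Val5, Ile8.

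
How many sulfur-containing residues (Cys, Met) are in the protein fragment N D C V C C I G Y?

Matching residues: C3, C5, C6.

3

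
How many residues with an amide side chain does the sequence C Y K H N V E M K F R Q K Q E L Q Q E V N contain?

Only N (asparagine) and Q (glutamine) carry a side-chain carboxamide.
Matching residues: N5, Q12, Q14, Q17, Q18, N21.

6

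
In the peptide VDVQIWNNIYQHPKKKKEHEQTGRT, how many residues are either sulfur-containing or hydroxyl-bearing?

Sulfur-containing: C, M. Hydroxyl-bearing: S, T, Y.
Sulfur-containing residues here: none (0).
Hydroxyl-bearing residues here: Y10, T22, T25 (3).
The two groups share no amino acid, so total = 0 + 3 = 3.

3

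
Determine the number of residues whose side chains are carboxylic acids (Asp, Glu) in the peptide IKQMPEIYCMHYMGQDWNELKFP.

3

Matching residues: E6, D16, E19.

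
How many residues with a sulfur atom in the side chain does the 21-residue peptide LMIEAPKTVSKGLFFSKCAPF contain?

2

Only Cys (C) and Met (M) have a sulfur atom in the side chain.
Matching residues: M2, C18.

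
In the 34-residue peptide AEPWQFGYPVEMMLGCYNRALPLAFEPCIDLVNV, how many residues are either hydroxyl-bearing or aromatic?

5

Hydroxyl-bearing: S, T, Y. Aromatic: F, W, Y.
Hydroxyl-bearing residues here: Y8, Y17 (2).
Aromatic residues here: W4, F6, Y8, Y17, F25 (5).
Y is in both groups, so the 2 Y residues must not be double-counted.
Total = 2 + 5 − 2 = 5.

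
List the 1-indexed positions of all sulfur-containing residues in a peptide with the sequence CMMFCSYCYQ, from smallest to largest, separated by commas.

Only Cys (C) and Met (M) have a sulfur atom in the side chain.
Matching residues: C1, M2, M3, C5, C8.

1, 2, 3, 5, 8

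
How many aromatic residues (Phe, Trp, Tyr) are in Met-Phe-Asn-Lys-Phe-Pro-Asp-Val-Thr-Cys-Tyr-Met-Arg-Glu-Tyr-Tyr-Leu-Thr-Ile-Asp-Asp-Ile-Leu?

5

Matching residues: Phe2, Phe5, Tyr11, Tyr15, Tyr16.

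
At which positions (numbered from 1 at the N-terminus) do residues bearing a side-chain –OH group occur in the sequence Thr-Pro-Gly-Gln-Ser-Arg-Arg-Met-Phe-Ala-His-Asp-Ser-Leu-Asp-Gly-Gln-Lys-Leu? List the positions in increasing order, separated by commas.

1, 5, 13

Serine (S), threonine (T), and tyrosine (Y) each carry a hydroxyl group on the side chain.
Matching residues: Thr1, Ser5, Ser13.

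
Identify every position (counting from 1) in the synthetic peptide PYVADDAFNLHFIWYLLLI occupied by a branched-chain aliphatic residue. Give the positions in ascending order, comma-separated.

Matching residues: V3, L10, I13, L16, L17, L18, I19.

3, 10, 13, 16, 17, 18, 19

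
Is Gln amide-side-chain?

Yes

Asparagine (N) and glutamine (Q) have uncharged amide side chains.
Glutamine is in this group.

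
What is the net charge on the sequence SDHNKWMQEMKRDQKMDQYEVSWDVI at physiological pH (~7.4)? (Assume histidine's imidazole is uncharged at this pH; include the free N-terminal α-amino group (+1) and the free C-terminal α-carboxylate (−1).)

Near pH 7.4, K and R contribute +1 each, D and E contribute −1 each, and every other side chain (His included, as stated) is uncharged.
Positive (K, R): K5, K11, R12, K15 → +4.
Negative (D, E): D2, E9, D13, D17, E20, D24 → −6.
The N-terminus (+1) and C-terminus (−1) cancel.
Net charge = (+4) + (−6) = −2.

-2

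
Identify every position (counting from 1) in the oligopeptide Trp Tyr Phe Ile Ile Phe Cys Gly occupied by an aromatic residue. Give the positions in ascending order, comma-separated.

1, 2, 3, 6

Phenylalanine (F), tryptophan (W), and tyrosine (Y) have aromatic ring side chains.
Matching residues: Trp1, Tyr2, Phe3, Phe6.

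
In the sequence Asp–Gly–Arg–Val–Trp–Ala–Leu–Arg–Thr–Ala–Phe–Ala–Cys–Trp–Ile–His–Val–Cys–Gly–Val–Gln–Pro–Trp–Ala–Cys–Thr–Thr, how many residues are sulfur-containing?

Cysteine (C, thiol) and methionine (M, thioether) are the two sulfur-containing amino acids.
Matching residues: Cys13, Cys18, Cys25.

3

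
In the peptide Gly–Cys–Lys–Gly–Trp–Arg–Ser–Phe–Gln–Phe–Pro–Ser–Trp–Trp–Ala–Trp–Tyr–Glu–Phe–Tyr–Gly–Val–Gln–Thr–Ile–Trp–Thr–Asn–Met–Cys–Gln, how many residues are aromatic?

F, W, and Y each carry an aromatic ring on the side chain.
Matching residues: Trp5, Phe8, Phe10, Trp13, Trp14, Trp16, Tyr17, Phe19, Tyr20, Trp26.

10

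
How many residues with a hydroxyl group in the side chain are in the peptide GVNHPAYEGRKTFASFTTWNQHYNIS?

Serine (S), threonine (T), and tyrosine (Y) each carry a hydroxyl group on the side chain.
Matching residues: Y7, T12, S15, T17, T18, Y23, S26.

7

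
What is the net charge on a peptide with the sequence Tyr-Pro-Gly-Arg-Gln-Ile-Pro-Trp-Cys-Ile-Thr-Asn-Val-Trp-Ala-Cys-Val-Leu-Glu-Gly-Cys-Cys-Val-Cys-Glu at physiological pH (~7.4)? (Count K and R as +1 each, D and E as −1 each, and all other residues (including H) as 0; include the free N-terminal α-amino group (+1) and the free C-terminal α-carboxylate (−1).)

-1

Positive (K, R): Arg4 → +1.
Negative (D, E): Glu19, Glu25 → −2.
The N-terminus (+1) and C-terminus (−1) cancel.
Net charge = (+1) + (−2) = −1.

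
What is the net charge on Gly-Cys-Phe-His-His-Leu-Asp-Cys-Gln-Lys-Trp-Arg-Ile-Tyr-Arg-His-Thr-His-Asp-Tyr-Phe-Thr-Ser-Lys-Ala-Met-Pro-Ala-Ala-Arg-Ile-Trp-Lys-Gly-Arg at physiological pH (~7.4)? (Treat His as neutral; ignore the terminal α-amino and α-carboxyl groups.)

At pH ~7.4 the Lys and Arg side chains are protonated (+1), the Asp and Glu side chains are deprotonated (−1), and with His taken as neutral all other side chains carry no charge.
Positive (K, R): Lys10, Arg12, Arg15, Lys24, Arg30, Lys33, Arg35 → +7.
Negative (D, E): Asp7, Asp19 → −2.
Net charge = (+7) + (−2) = +5.

+5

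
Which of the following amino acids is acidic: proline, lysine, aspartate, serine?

Aspartate (D) and glutamate (E) have carboxylic-acid side chains and are the acidic amino acids.
Of the listed options, only aspartate belongs to this group.

aspartate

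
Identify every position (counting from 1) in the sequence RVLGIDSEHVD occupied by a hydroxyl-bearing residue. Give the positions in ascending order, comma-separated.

7

Matching residues: S7.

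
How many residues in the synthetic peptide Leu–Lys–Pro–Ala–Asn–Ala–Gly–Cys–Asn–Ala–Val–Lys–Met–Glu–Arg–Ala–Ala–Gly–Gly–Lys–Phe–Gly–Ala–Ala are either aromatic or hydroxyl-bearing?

1

Aromatic: F, W, Y. Hydroxyl-bearing: S, T, Y.
Aromatic residues here: Phe21 (1).
Hydroxyl-bearing residues here: none (0).
(Y belongs to both groups, but none appear in this sequence.) Total = 1 + 0 = 1.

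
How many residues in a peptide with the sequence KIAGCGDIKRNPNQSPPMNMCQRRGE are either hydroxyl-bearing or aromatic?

1

Hydroxyl-bearing: S, T, Y. Aromatic: F, W, Y.
Hydroxyl-bearing residues here: S15 (1).
Aromatic residues here: none (0).
(Y belongs to both groups, but none appear in this sequence.) Total = 1 + 0 = 1.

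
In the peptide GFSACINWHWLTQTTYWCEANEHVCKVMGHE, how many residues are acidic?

3

Only D (aspartate) and E (glutamate) carry a side-chain carboxylic acid.
Matching residues: E19, E22, E31.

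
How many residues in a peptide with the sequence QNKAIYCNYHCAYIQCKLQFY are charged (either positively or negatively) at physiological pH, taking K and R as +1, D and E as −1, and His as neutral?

2

Charged side chains at pH ~7.4: K, R (positive); D, E (negative).
Matching residues: K3, K17.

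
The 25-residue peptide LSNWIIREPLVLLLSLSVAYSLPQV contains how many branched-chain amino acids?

Valine (V), leucine (L), and isoleucine (I) are the branched-chain amino acids.
Matching residues: L1, I5, I6, L10, V11, L12, L13, L14, L16, V18, L22, V25.

12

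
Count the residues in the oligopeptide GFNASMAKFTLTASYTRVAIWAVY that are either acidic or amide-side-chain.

Acidic: D, E. Amide-side-chain: N, Q.
Acidic residues here: none (0).
Amide-side-chain residues here: N3 (1).
The two groups share no amino acid, so total = 0 + 1 = 1.

1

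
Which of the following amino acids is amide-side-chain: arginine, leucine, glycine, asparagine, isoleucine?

asparagine

Only N (asparagine) and Q (glutamine) carry a side-chain carboxamide.
Of the listed options, only asparagine belongs to this group.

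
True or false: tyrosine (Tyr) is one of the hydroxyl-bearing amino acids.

The –OH-bearing residues are Ser, Thr (aliphatic alcohols), and Tyr (phenol).
Tyrosine is in this group.

True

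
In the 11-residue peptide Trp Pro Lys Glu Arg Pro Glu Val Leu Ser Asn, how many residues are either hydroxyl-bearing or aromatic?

Hydroxyl-bearing: S, T, Y. Aromatic: F, W, Y.
Hydroxyl-bearing residues here: Ser10 (1).
Aromatic residues here: Trp1 (1).
(Y belongs to both groups, but none appear in this sequence.) Total = 1 + 1 = 2.

2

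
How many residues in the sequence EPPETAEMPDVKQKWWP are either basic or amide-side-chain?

Basic: H, K, R. Amide-side-chain: N, Q.
Basic residues here: K12, K14 (2).
Amide-side-chain residues here: Q13 (1).
The two groups share no amino acid, so total = 2 + 1 = 3.

3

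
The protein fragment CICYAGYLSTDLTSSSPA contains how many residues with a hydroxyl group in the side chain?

Serine (S), threonine (T), and tyrosine (Y) each carry a hydroxyl group on the side chain.
Matching residues: Y4, Y7, S9, T10, T13, S14, S15, S16.

8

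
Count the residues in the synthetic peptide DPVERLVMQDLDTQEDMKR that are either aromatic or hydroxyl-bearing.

Aromatic: F, W, Y. Hydroxyl-bearing: S, T, Y.
Aromatic residues here: none (0).
Hydroxyl-bearing residues here: T13 (1).
(Y belongs to both groups, but none appear in this sequence.) Total = 0 + 1 = 1.

1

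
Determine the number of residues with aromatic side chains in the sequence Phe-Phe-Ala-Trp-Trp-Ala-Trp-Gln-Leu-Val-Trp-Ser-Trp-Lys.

7

Phenylalanine (F), tryptophan (W), and tyrosine (Y) have aromatic ring side chains.
Matching residues: Phe1, Phe2, Trp4, Trp5, Trp7, Trp11, Trp13.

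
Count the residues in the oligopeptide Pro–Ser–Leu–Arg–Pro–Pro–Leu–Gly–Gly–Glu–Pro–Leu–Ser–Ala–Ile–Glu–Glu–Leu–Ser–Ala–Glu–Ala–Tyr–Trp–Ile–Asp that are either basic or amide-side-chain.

Basic: H, K, R. Amide-side-chain: N, Q.
Basic residues here: Arg4 (1).
Amide-side-chain residues here: none (0).
The two groups share no amino acid, so total = 1 + 0 = 1.

1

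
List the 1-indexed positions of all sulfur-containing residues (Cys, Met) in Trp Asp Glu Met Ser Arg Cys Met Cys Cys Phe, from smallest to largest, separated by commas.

4, 7, 8, 9, 10

Matching residues: Met4, Cys7, Met8, Cys9, Cys10.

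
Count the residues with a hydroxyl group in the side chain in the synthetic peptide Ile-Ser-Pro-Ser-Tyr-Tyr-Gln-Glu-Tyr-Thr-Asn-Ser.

7

Serine (S), threonine (T), and tyrosine (Y) each carry a hydroxyl group on the side chain.
Matching residues: Ser2, Ser4, Tyr5, Tyr6, Tyr9, Thr10, Ser12.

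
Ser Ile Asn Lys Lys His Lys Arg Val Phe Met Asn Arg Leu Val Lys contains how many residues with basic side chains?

Lysine (K), arginine (R), and histidine (H) have basic, nitrogen-containing side chains.
Matching residues: Lys4, Lys5, His6, Lys7, Arg8, Arg13, Lys16.

7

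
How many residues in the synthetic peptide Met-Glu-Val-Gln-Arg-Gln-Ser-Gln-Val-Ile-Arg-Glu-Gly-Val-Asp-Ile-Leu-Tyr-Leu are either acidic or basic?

5

Acidic: D, E. Basic: H, K, R.
Acidic residues here: Glu2, Glu12, Asp15 (3).
Basic residues here: Arg5, Arg11 (2).
The two groups share no amino acid, so total = 3 + 2 = 5.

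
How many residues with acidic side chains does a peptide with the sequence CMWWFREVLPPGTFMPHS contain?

1

Only D (aspartate) and E (glutamate) carry a side-chain carboxylic acid.
Matching residues: E7.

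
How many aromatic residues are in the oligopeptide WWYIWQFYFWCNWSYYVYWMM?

F, W, and Y each carry an aromatic ring on the side chain.
Matching residues: W1, W2, Y3, W5, F7, Y8, F9, W10, W13, Y15, Y16, Y18, W19.

13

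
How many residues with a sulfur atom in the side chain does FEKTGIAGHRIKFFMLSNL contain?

The sulfur-bearing residues are cysteine (–SH) and methionine (–S–CH₃).
Matching residues: M15.

1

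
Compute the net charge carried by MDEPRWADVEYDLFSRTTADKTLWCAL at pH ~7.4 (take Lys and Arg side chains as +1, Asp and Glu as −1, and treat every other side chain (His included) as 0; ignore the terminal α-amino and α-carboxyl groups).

Positive (K, R): R5, R16, K21 → +3.
Negative (D, E): D2, E3, D8, E10, D12, D20 → −6.
Net charge = (+3) + (−6) = −3.

-3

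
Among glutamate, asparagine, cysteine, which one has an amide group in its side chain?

Only N (asparagine) and Q (glutamine) carry a side-chain carboxamide.
Of the listed options, only asparagine belongs to this group.

asparagine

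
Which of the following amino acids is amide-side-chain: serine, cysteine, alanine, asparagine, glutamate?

Only N (asparagine) and Q (glutamine) carry a side-chain carboxamide.
Of the listed options, only asparagine belongs to this group.

asparagine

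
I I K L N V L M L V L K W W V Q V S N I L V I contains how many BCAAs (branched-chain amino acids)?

Valine (V), leucine (L), and isoleucine (I) are the branched-chain amino acids.
Matching residues: I1, I2, L4, V6, L7, L9, V10, L11, V15, V17, I20, L21, V22, I23.

14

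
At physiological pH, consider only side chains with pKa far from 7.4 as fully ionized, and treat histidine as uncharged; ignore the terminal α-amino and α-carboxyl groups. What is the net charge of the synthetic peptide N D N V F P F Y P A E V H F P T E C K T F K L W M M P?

-1

The side chains ionized at physiological pH are Lys/Arg (+1) and Asp/Glu (−1); with His treated as neutral, nothing else contributes.
Positive (K, R): K19, K22 → +2.
Negative (D, E): D2, E11, E17 → −3.
Net charge = (+2) + (−3) = −1.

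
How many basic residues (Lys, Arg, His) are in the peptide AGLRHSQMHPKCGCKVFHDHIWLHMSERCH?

Matching residues: R4, H5, H9, K11, K15, H18, H20, H24, R28, H30.

10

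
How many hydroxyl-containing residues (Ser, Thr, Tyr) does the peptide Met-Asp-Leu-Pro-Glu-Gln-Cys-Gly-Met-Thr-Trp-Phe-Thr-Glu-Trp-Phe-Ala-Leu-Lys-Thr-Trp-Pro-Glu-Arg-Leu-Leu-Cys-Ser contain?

4

Matching residues: Thr10, Thr13, Thr20, Ser28.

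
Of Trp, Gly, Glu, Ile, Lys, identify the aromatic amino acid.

Phenylalanine (F), tryptophan (W), and tyrosine (Y) have aromatic ring side chains.
Of the listed options, only Trp belongs to this group.

Trp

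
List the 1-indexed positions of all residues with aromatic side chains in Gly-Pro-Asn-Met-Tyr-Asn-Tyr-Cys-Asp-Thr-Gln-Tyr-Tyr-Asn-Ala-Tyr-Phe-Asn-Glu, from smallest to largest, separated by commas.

The aromatic amino acids are Phe (F, benzyl), Trp (W, indole), and Tyr (Y, phenol).
Matching residues: Tyr5, Tyr7, Tyr12, Tyr13, Tyr16, Phe17.

5, 7, 12, 13, 16, 17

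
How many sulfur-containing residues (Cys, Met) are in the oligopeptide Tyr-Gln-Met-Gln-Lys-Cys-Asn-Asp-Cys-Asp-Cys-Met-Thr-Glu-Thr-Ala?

Matching residues: Met3, Cys6, Cys9, Cys11, Met12.

5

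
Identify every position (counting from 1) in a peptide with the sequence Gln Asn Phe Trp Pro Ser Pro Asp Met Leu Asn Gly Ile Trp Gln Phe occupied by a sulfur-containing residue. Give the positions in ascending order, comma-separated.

The sulfur-bearing residues are cysteine (–SH) and methionine (–S–CH₃).
Matching residues: Met9.

9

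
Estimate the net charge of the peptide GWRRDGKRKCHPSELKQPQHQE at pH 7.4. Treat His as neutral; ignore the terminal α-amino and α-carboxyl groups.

The side chains ionized at physiological pH are Lys/Arg (+1) and Asp/Glu (−1); with His treated as neutral, nothing else contributes.
Positive (K, R): R3, R4, K7, R8, K9, K16 → +6.
Negative (D, E): D5, E14, E22 → −3.
Net charge = (+6) + (−3) = +3.

+3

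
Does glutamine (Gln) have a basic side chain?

K, R, and H are the three residues with basic side chains (ε-amine, guanidinium, and imidazole respectively).
Glutamine is not in this group.

No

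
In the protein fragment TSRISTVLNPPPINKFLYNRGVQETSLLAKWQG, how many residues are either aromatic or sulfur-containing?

Aromatic: F, W, Y. Sulfur-containing: C, M.
Aromatic residues here: F16, Y18, W31 (3).
Sulfur-containing residues here: none (0).
The two groups share no amino acid, so total = 3 + 0 = 3.

3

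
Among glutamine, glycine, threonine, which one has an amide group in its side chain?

glutamine

The amide-side-chain residues are Asn (N) and Gln (Q).
Of the listed options, only glutamine belongs to this group.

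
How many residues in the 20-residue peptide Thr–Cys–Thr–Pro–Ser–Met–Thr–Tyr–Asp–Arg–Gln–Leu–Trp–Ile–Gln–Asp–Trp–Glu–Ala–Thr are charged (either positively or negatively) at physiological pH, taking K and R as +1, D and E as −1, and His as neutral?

Charged side chains at pH ~7.4: K, R (positive); D, E (negative).
Matching residues: Asp9, Arg10, Asp16, Glu18.

4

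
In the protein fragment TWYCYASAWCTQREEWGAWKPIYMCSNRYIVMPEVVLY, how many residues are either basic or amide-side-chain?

5

Basic: H, K, R. Amide-side-chain: N, Q.
Basic residues here: R13, K20, R28 (3).
Amide-side-chain residues here: Q12, N27 (2).
The two groups share no amino acid, so total = 3 + 2 = 5.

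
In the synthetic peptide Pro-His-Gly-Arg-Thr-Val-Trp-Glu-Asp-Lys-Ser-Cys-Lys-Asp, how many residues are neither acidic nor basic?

7

Acidic: D, E. Basic: K, R, H. All other residues are neither.
Matching residues: Pro1, Gly3, Thr5, Val6, Trp7, Ser11, Cys12.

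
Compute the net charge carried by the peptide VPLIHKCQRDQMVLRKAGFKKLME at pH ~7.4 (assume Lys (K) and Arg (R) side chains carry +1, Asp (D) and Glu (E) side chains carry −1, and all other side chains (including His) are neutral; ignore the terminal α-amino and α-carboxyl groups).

Positive (K, R): K6, R9, R15, K16, K20, K21 → +6.
Negative (D, E): D10, E24 → −2.
Net charge = (+6) + (−2) = +4.

+4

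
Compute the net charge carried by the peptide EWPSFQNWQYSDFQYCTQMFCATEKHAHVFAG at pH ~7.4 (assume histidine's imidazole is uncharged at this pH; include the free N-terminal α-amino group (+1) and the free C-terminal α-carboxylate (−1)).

-2

Near pH 7.4, K and R contribute +1 each, D and E contribute −1 each, and every other side chain (His included, as stated) is uncharged.
Positive (K, R): K25 → +1.
Negative (D, E): E1, D12, E24 → −3.
The N-terminus (+1) and C-terminus (−1) cancel.
Net charge = (+1) + (−3) = −2.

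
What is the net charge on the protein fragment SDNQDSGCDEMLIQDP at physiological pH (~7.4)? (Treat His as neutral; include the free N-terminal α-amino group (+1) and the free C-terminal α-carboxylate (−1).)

-5

At pH ~7.4 the Lys and Arg side chains are protonated (+1), the Asp and Glu side chains are deprotonated (−1), and with His taken as neutral all other side chains carry no charge.
Positive (K, R): none → +0.
Negative (D, E): D2, D5, D9, E10, D15 → −5.
The N-terminus (+1) and C-terminus (−1) cancel.
Net charge = (+0) + (−5) = −5.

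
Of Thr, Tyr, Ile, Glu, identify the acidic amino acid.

Glu

Aspartate (D) and glutamate (E) have carboxylic-acid side chains and are the acidic amino acids.
Of the listed options, only Glu belongs to this group.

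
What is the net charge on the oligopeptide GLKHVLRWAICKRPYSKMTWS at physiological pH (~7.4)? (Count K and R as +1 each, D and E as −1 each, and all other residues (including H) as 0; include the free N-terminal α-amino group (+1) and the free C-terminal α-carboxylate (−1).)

+5

Positive (K, R): K3, R7, K12, R13, K17 → +5.
Negative (D, E): none → −0.
The N-terminus (+1) and C-terminus (−1) cancel.
Net charge = (+5) + (−0) = +5.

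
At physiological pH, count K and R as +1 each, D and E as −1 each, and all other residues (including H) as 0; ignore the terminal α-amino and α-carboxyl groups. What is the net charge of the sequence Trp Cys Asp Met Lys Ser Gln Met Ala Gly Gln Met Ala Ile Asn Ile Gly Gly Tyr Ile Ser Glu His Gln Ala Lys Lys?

Positive (K, R): Lys5, Lys26, Lys27 → +3.
Negative (D, E): Asp3, Glu22 → −2.
Net charge = (+3) + (−2) = +1.

+1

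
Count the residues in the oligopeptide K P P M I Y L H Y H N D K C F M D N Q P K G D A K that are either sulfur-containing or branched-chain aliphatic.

5

Sulfur-containing: C, M. Branched-chain aliphatic: I, L, V.
Sulfur-containing residues here: M4, C14, M16 (3).
Branched-chain aliphatic residues here: I5, L7 (2).
The two groups share no amino acid, so total = 3 + 2 = 5.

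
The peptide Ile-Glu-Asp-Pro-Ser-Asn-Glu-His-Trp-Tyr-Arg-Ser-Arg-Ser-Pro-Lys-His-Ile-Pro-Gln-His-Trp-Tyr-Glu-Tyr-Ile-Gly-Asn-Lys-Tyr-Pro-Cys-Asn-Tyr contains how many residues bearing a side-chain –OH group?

8

S, T, and Y are the three residues with a side-chain hydroxyl.
Matching residues: Ser5, Tyr10, Ser12, Ser14, Tyr23, Tyr25, Tyr30, Tyr34.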